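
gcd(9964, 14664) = 188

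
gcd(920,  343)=1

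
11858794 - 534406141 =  - 522547347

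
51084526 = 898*56887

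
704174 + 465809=1169983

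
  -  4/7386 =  - 1 + 3691/3693 = -0.00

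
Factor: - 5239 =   -  13^2*31^1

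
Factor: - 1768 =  - 2^3 * 13^1*17^1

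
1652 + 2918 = 4570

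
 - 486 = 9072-9558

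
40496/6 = 20248/3= 6749.33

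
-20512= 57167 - 77679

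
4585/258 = 17 + 199/258 = 17.77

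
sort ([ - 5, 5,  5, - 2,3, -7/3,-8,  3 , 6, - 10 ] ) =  [ - 10, - 8,-5, - 7/3, - 2,3, 3, 5, 5,6 ] 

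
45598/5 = 45598/5 = 9119.60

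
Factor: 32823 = 3^2*7^1* 521^1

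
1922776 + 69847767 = 71770543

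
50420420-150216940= - 99796520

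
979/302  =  3 + 73/302 = 3.24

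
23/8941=23/8941 = 0.00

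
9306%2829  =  819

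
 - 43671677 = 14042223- 57713900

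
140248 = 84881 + 55367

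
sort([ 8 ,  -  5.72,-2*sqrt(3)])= [ - 5.72, - 2*sqrt( 3 ),8] 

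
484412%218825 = 46762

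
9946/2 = 4973 = 4973.00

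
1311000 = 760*1725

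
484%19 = 9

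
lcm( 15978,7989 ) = 15978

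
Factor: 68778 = 2^1 * 3^2*3821^1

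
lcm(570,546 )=51870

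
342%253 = 89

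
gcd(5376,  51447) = 3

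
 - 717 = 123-840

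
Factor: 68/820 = 5^(-1)*17^1 * 41^(  -  1) = 17/205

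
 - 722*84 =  - 60648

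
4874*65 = 316810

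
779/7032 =779/7032  =  0.11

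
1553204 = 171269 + 1381935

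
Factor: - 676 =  - 2^2 *13^2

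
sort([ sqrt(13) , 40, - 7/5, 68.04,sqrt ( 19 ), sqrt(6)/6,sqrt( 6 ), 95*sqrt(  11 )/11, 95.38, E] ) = [ - 7/5,sqrt (6 )/6,sqrt( 6 ),E,sqrt ( 13),sqrt(19 ),95*sqrt( 11 )/11, 40 , 68.04, 95.38]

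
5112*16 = 81792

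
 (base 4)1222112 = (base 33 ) 688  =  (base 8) 15226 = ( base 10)6806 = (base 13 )3137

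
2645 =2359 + 286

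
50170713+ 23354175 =73524888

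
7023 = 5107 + 1916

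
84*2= 168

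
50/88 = 25/44 =0.57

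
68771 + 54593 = 123364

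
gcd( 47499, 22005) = 3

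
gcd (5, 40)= 5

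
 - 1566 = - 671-895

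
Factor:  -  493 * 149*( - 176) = 12928432 = 2^4*11^1*17^1*29^1*149^1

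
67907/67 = 1013+36/67 = 1013.54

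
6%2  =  0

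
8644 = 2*4322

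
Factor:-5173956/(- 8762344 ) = 2^( - 1) * 3^5*17^( - 1 )*19^(  -  1 )*3391^(-1 ) * 5323^1 = 1293489/2190586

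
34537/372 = 34537/372=92.84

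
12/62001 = 4/20667 = 0.00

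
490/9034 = 245/4517 = 0.05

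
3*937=2811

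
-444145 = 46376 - 490521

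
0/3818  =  0 =0.00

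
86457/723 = 28819/241 = 119.58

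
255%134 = 121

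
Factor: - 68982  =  -2^1*3^1*11497^1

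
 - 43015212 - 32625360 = -75640572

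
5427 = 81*67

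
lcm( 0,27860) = 0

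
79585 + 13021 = 92606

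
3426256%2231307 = 1194949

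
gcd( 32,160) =32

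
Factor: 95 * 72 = 2^3 * 3^2*5^1*19^1 = 6840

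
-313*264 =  - 82632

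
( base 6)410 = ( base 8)226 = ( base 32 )4M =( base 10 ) 150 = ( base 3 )12120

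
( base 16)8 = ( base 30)8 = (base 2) 1000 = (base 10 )8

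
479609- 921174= - 441565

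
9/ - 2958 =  - 1 + 983/986  =  - 0.00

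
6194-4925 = 1269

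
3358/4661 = 3358/4661 =0.72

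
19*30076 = 571444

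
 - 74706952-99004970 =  - 173711922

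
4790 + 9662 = 14452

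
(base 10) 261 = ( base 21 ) c9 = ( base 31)8d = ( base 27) 9i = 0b100000101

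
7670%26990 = 7670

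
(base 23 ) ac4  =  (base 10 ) 5570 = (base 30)65k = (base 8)12702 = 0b1010111000010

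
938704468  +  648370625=1587075093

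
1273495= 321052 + 952443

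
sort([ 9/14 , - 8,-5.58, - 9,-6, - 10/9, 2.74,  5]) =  [ - 9,-8,-6, - 5.58 , - 10/9,  9/14, 2.74,5] 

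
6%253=6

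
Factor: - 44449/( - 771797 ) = 13^( - 1 )*44449^1*59369^ (-1)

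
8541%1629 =396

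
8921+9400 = 18321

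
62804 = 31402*2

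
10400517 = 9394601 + 1005916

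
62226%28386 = 5454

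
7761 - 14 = 7747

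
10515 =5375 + 5140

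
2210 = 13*170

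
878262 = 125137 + 753125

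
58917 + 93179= 152096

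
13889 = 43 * 323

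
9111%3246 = 2619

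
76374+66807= 143181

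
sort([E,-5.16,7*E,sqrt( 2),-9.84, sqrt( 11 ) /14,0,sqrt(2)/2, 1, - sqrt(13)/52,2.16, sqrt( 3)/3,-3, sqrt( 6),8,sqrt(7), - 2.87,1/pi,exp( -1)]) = [-9.84,-5.16,-3,  -  2.87, -sqrt( 13)/52,0,sqrt(11 )/14, 1/pi,exp(-1), sqrt(3 ) /3,sqrt(2)/2, 1,sqrt(2),2.16 , sqrt( 6 ),sqrt( 7),E, 8,7 * E] 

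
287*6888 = 1976856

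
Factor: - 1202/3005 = -2/5 = -2^1 * 5^ (-1) 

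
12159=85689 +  - 73530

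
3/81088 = 3/81088 = 0.00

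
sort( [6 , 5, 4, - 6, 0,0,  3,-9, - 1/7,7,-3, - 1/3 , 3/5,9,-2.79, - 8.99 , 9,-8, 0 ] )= [-9, - 8.99,-8, - 6,-3,-2.79, - 1/3,  -  1/7,0, 0 , 0, 3/5,3,4,  5, 6,7,9,9] 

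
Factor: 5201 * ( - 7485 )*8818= -2^1*3^1 * 5^1 * 7^1 * 499^1*743^1 * 4409^1 = - 343280198730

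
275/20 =13 + 3/4 = 13.75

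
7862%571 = 439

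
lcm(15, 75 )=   75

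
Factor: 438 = 2^1*3^1*73^1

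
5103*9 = 45927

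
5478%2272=934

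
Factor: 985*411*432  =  174888720 =2^4*3^4*5^1*137^1*197^1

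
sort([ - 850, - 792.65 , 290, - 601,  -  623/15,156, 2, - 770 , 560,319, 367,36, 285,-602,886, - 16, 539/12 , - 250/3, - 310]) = [-850,  -  792.65, - 770,- 602, - 601, - 310, -250/3,  -  623/15, -16 , 2,36 , 539/12 , 156 , 285,290,  319, 367 , 560 , 886 ]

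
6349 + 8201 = 14550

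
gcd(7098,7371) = 273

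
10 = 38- 28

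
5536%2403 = 730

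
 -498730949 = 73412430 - 572143379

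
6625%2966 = 693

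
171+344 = 515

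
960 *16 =15360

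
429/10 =429/10 = 42.90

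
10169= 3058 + 7111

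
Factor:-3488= - 2^5*109^1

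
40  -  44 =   -  4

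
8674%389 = 116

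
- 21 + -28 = - 49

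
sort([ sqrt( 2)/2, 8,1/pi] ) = [ 1/pi, sqrt( 2) /2,8 ]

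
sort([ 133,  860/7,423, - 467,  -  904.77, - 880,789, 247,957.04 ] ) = [ - 904.77, - 880,- 467, 860/7, 133, 247,423,789 , 957.04]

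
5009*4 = 20036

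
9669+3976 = 13645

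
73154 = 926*79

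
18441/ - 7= - 2635+4/7 = - 2634.43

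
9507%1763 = 692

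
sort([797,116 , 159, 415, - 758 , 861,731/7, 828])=[ - 758,731/7,116,159, 415, 797 , 828, 861 ]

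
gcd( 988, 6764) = 76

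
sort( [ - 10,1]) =[ - 10, 1]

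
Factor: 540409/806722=2^ ( - 1)*7^( - 1 )*29^(  -  1 ) * 439^1*1231^1* 1987^( - 1) 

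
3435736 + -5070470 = - 1634734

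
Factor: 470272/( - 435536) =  - 2^4*11^1*163^(  -  1)=- 176/163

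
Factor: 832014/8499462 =138669/1416577 = 3^1*17^1*2719^1*1416577^( - 1)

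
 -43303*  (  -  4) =173212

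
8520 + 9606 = 18126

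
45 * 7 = 315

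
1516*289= 438124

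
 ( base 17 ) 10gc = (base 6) 40021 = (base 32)52d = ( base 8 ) 12115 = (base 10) 5197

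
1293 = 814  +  479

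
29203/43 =679 + 6/43=679.14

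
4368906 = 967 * 4518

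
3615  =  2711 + 904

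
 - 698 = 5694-6392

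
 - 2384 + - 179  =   -2563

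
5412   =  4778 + 634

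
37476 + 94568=132044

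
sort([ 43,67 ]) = [ 43, 67]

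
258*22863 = 5898654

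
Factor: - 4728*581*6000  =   - 2^7 * 3^2*5^3*7^1*83^1*197^1 = - 16481808000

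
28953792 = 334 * 86688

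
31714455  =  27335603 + 4378852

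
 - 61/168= - 61/168  =  -  0.36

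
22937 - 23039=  - 102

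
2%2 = 0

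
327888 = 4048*81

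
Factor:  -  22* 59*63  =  -81774 =- 2^1*3^2*7^1*11^1*59^1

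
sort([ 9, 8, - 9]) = [ - 9 , 8,  9]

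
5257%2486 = 285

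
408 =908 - 500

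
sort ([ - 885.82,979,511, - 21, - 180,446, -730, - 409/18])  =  [ - 885.82, - 730, - 180, - 409/18, - 21,446, 511,979 ]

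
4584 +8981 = 13565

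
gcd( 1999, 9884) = 1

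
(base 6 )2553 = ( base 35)if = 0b1010000101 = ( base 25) 10K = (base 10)645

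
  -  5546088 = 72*( - 77029)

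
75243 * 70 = 5267010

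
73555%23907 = 1834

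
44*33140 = 1458160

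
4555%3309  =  1246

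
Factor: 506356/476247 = 2^2*3^ ( - 1 )*277^1 * 457^1 * 158749^( - 1)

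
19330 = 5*3866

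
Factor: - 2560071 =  - 3^1*853357^1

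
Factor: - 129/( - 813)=43/271 =43^1*271^( - 1) 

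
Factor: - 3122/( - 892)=7/2 =2^(- 1)*7^1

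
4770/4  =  2385/2 =1192.50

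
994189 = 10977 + 983212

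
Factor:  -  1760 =  -  2^5*5^1*11^1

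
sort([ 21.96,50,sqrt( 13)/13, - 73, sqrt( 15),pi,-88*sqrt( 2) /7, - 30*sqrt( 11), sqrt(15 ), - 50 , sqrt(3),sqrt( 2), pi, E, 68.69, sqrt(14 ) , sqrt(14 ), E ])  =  [ - 30 * sqrt( 11), - 73,-50, - 88*sqrt(2)/7, sqrt (13)/13, sqrt( 2),sqrt(3), E,  E,pi,pi, sqrt( 14), sqrt( 14 ), sqrt( 15) , sqrt( 15 ),21.96 , 50, 68.69] 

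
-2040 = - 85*24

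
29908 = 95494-65586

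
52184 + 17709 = 69893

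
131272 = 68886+62386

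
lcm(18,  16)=144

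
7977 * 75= 598275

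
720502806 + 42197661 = 762700467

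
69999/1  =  69999= 69999.00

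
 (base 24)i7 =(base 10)439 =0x1b7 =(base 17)18e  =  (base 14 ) 235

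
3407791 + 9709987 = 13117778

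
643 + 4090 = 4733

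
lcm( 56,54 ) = 1512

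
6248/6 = 1041 + 1/3 = 1041.33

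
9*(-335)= - 3015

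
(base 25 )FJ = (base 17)163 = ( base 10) 394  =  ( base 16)18a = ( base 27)eg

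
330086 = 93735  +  236351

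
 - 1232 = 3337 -4569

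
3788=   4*947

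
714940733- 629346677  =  85594056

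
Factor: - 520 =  - 2^3 * 5^1*13^1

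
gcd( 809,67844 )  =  1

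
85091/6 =85091/6 = 14181.83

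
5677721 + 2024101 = 7701822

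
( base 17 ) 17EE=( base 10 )7188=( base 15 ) 21e3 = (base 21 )g66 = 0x1c14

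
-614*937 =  - 575318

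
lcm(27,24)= 216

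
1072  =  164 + 908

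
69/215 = 69/215 = 0.32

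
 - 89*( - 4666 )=415274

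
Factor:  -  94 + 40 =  - 2^1 *3^3 = - 54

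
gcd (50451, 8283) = 753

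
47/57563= 47/57563= 0.00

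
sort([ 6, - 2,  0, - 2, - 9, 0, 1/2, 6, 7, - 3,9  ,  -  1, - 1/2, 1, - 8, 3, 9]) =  [  -  9, - 8,-3, - 2, - 2, - 1, - 1/2, 0,  0, 1/2,1,3 , 6, 6,7, 9, 9] 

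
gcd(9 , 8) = 1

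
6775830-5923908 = 851922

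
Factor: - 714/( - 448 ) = 51/32 = 2^( - 5 )*3^1*17^1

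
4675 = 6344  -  1669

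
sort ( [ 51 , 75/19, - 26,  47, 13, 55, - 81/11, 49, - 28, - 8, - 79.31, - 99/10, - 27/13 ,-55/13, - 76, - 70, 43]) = [- 79.31,-76, - 70,  -  28, - 26,-99/10 , - 8, - 81/11, - 55/13, - 27/13,75/19, 13, 43,47,  49, 51, 55]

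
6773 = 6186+587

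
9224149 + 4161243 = 13385392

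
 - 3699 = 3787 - 7486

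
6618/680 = 9 + 249/340 = 9.73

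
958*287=274946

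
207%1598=207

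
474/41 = 474/41 = 11.56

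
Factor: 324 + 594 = 2^1*3^3*17^1 = 918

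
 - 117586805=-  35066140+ - 82520665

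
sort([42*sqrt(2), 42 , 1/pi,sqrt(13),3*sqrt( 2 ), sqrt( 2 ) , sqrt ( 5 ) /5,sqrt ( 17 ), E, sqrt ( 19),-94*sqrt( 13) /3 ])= [ - 94 * sqrt( 13)/3, 1/pi, sqrt( 5 )/5,sqrt( 2),E, sqrt(13), sqrt( 17),  3 * sqrt( 2 ), sqrt(19), 42, 42*sqrt (2) ] 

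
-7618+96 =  - 7522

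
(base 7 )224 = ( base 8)164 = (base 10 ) 116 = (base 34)3E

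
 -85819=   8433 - 94252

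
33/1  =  33= 33.00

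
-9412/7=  - 1345+3/7 = - 1344.57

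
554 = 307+247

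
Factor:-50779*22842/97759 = -39996342/3371 = -2^1*3^5*17^1*47^1*103^1*3371^( - 1)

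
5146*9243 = 47564478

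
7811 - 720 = 7091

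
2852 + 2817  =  5669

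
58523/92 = 636 + 11/92 = 636.12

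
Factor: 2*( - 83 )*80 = - 13280 =-2^5*5^1 * 83^1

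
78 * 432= 33696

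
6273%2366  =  1541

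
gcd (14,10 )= 2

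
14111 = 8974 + 5137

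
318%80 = 78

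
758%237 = 47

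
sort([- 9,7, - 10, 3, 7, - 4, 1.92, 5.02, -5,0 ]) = [ - 10,-9, - 5, - 4,  0 , 1.92, 3, 5.02, 7,7]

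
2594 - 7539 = - 4945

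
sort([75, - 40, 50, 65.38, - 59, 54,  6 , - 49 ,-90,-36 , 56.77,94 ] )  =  [ - 90, - 59, -49, - 40, - 36, 6,  50 , 54,  56.77,65.38,75,  94]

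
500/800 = 5/8 = 0.62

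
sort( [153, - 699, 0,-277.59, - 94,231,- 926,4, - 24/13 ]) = [ - 926, - 699, - 277.59, - 94, - 24/13 , 0, 4,153,231 ] 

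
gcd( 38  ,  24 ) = 2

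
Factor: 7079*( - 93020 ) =  -  658488580 = - 2^2*5^1*4651^1*7079^1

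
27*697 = 18819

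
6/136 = 3/68 = 0.04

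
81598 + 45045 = 126643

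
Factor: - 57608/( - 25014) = 76/33= 2^2*3^ ( - 1)*11^(  -  1)*19^1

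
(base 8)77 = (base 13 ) 4b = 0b111111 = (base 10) 63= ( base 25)2D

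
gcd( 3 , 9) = 3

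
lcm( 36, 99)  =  396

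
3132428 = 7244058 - 4111630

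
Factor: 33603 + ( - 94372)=- 60769=-67^1 * 907^1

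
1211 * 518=627298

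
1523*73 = 111179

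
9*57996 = 521964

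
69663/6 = 11610 + 1/2 = 11610.50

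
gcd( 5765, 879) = 1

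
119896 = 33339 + 86557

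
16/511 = 16/511  =  0.03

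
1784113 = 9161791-7377678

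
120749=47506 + 73243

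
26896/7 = 3842 + 2/7 = 3842.29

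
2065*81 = 167265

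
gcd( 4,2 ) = 2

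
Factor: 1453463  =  11^1 * 229^1 * 577^1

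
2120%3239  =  2120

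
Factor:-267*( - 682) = 2^1 * 3^1*11^1*31^1*89^1 = 182094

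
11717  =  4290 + 7427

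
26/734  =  13/367 =0.04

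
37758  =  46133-8375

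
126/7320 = 21/1220 = 0.02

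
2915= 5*583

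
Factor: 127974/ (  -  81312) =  - 277/176 = - 2^(- 4)*11^( - 1)*277^1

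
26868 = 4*6717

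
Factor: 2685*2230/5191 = 2^1 * 3^1*5^2*29^(-1) * 223^1 = 33450/29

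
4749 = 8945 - 4196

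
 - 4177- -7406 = 3229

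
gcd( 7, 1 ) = 1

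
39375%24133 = 15242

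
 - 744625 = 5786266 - 6530891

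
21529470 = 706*30495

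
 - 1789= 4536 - 6325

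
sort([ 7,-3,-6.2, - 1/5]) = [ - 6.2, - 3 , - 1/5, 7]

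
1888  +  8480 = 10368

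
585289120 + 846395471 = 1431684591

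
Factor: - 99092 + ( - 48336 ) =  - 2^2* 36857^1 = - 147428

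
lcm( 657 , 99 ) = 7227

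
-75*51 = - 3825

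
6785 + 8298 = 15083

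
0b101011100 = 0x15C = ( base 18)116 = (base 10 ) 348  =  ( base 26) da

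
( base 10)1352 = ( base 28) 1K8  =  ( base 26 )200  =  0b10101001000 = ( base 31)1cj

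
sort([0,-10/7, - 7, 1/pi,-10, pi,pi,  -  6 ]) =[ - 10, - 7, - 6,  -  10/7,0,1/pi,pi, pi ]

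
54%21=12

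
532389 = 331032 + 201357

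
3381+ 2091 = 5472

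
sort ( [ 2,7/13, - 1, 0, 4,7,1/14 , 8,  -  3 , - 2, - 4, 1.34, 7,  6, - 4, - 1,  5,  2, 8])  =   [ - 4, - 4, - 3, - 2, - 1 , - 1 , 0,1/14,7/13, 1.34 , 2 , 2 , 4, 5, 6, 7, 7,8,8]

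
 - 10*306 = -3060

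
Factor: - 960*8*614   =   - 4715520=- 2^10 * 3^1*5^1*307^1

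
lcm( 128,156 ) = 4992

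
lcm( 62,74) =2294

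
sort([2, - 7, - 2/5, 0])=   [ - 7, - 2/5,  0, 2 ]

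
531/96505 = 531/96505  =  0.01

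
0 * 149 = 0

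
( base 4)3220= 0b11101000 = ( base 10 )232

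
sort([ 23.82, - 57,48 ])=[ - 57,  23.82,48 ]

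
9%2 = 1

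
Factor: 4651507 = 7^1 *557^1*1193^1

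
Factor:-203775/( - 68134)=975/326 = 2^( - 1) * 3^1* 5^2*13^1*163^( - 1)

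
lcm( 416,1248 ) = 1248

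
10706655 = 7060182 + 3646473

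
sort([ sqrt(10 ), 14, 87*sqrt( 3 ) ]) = [sqrt(10 ),  14,87 * sqrt( 3) ] 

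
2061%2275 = 2061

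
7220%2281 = 377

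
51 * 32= 1632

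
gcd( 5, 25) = 5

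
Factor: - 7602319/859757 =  - 79^(-1)*10883^( - 1)*7602319^1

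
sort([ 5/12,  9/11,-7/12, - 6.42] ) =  [ - 6.42,  -  7/12, 5/12,9/11] 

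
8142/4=4071/2 = 2035.50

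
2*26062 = 52124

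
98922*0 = 0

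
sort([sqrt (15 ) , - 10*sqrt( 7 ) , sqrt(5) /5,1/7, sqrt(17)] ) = [ - 10*sqrt(7),1/7, sqrt( 5) /5 , sqrt(15), sqrt( 17 )]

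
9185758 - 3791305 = 5394453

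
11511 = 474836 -463325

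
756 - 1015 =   -  259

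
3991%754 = 221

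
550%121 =66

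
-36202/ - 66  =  18101/33=548.52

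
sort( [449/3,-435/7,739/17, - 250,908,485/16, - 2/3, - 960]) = [ - 960, - 250 , - 435/7,-2/3 , 485/16, 739/17,  449/3,908]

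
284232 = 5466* 52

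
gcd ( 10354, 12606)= 2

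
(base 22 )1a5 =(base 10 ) 709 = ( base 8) 1305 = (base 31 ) mr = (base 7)2032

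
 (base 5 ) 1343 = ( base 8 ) 337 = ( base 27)87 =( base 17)d2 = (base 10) 223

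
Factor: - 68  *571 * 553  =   - 21471884=- 2^2*7^1 * 17^1*79^1*571^1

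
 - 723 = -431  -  292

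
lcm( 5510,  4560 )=132240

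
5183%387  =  152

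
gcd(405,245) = 5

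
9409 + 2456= 11865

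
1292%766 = 526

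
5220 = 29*180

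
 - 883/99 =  - 9 + 8/99 = -8.92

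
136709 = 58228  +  78481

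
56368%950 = 318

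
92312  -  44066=48246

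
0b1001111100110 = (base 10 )5094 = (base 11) 3911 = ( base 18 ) fd0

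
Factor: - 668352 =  - 2^6 * 3^1*59^2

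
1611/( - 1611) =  -1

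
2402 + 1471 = 3873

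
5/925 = 1/185= 0.01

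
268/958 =134/479= 0.28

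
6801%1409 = 1165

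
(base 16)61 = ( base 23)45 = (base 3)10121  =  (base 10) 97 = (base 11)89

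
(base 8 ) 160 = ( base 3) 11011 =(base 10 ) 112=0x70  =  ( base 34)3a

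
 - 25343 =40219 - 65562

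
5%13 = 5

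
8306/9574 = 4153/4787= 0.87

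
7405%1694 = 629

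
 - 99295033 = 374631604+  - 473926637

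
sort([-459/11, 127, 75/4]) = [ - 459/11 , 75/4,127 ]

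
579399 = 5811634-5232235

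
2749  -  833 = 1916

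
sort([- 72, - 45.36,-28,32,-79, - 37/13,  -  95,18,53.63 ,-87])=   [-95, - 87, - 79,  -  72, - 45.36,-28,  -  37/13,18,32, 53.63 ] 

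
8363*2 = 16726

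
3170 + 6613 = 9783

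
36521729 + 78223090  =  114744819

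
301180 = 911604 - 610424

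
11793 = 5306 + 6487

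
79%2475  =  79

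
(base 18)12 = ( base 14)16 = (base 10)20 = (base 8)24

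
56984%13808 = 1752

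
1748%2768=1748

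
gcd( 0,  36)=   36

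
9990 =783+9207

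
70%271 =70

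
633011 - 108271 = 524740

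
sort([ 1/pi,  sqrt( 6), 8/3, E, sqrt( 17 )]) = [ 1/pi, sqrt( 6), 8/3,E,sqrt ( 17) ] 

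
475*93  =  44175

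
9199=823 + 8376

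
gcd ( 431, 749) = 1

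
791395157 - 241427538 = 549967619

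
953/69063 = 953/69063 = 0.01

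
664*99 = 65736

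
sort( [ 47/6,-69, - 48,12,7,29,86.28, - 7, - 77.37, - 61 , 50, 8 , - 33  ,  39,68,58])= [-77.37, - 69, - 61, - 48, - 33, - 7, 7, 47/6,8,12, 29, 39,50, 58, 68,86.28] 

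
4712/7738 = 2356/3869 = 0.61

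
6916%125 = 41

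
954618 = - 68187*( - 14 )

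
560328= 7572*74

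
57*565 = 32205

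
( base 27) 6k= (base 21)8e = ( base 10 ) 182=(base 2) 10110110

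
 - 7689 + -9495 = -17184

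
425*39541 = 16804925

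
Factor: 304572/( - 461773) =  - 2^2*3^1*13^( - 1)* 17^1*1493^1*35521^( - 1)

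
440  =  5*88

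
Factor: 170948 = 2^2 * 42737^1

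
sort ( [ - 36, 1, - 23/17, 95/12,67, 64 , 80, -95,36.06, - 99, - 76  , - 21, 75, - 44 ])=[ - 99 , - 95 , - 76, - 44, - 36, - 21, - 23/17,1, 95/12 , 36.06, 64, 67  ,  75,  80]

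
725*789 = 572025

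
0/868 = 0 = 0.00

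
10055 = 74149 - 64094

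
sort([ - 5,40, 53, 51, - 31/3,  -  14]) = [ - 14, - 31/3, - 5,40, 51,53] 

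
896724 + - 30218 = 866506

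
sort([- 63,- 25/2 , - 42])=[ - 63, - 42, - 25/2 ] 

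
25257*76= 1919532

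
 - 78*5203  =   - 405834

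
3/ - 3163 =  - 1 + 3160/3163=- 0.00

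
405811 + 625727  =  1031538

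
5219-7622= -2403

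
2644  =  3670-1026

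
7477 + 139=7616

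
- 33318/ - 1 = 33318 + 0/1 = 33318.00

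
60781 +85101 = 145882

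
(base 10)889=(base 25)1AE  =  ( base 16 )379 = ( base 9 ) 1187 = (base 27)15p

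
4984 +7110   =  12094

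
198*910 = 180180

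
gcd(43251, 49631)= 1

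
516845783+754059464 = 1270905247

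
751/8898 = 751/8898 = 0.08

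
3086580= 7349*420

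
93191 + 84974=178165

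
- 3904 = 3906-7810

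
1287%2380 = 1287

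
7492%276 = 40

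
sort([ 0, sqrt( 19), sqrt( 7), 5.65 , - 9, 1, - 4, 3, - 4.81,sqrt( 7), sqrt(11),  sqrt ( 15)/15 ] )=[ - 9, - 4.81,  -  4,  0, sqrt (15) /15,1, sqrt( 7), sqrt(7 ), 3, sqrt( 11), sqrt( 19), 5.65 ] 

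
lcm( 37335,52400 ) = 2986800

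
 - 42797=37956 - 80753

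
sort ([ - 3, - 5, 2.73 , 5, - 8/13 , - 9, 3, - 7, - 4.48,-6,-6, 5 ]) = [ - 9, - 7, - 6, - 6, - 5, - 4.48 , - 3, - 8/13,2.73,3, 5,5]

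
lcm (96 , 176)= 1056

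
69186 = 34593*2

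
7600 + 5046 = 12646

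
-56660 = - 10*5666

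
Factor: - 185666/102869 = - 74/41 = - 2^1*37^1*41^( - 1)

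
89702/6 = 44851/3  =  14950.33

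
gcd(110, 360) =10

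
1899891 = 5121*371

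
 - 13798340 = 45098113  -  58896453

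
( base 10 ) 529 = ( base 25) L4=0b1000010001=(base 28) ip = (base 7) 1354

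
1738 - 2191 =-453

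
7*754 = 5278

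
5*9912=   49560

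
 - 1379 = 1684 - 3063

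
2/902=1/451 =0.00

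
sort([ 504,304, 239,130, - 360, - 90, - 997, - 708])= [ - 997, - 708, - 360, - 90,130, 239, 304, 504]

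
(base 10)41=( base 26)1F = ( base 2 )101001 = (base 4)221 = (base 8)51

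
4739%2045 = 649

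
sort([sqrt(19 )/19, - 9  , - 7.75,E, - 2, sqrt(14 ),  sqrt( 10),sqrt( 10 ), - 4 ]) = [ - 9,-7.75, - 4  ,- 2,  sqrt(19 ) /19,E,  sqrt(10),sqrt (10), sqrt( 14 ) ] 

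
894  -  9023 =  - 8129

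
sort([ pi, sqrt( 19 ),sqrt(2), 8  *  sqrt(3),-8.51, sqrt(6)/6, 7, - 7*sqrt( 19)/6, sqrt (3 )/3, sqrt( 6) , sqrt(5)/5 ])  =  [ - 8.51  , - 7*sqrt(19) /6,sqrt(6 ) /6, sqrt(5)/5,sqrt( 3 ) /3, sqrt ( 2),sqrt(6),pi, sqrt( 19 ), 7, 8*sqrt( 3) ] 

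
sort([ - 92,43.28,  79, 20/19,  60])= [ - 92,  20/19,43.28, 60, 79 ] 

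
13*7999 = 103987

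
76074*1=76074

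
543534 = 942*577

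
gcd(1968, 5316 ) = 12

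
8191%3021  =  2149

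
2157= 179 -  - 1978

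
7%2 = 1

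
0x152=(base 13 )200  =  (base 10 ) 338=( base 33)a8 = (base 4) 11102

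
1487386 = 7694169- 6206783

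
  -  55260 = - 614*90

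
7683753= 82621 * 93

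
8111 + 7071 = 15182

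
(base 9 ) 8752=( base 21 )eck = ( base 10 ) 6446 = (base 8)14456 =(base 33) 5ub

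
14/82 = 7/41 = 0.17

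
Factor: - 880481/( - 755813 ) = 7^3*17^1 * 151^1*755813^( - 1 ) 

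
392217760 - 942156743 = - 549938983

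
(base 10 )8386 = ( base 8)20302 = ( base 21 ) j07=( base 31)8MG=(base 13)3a81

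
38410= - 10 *( - 3841 ) 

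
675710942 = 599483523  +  76227419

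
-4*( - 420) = 1680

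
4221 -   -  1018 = 5239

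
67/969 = 67/969 = 0.07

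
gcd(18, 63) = 9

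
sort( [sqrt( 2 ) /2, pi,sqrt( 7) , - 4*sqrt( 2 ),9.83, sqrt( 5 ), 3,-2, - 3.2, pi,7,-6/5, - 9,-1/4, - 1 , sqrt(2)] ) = [-9, - 4*sqrt( 2 ),  -  3.2, - 2, - 6/5, - 1, -1/4, sqrt( 2)/2, sqrt( 2), sqrt(5), sqrt( 7 ), 3, pi, pi,  7, 9.83]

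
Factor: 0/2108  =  0^1 = 0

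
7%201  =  7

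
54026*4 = 216104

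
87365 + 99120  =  186485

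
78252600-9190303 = 69062297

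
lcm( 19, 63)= 1197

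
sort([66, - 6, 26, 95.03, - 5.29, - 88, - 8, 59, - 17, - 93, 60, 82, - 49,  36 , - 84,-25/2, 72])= [ - 93,- 88, - 84, - 49, - 17, - 25/2,-8, - 6, - 5.29, 26, 36,59,60, 66, 72,82, 95.03]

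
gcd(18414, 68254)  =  2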